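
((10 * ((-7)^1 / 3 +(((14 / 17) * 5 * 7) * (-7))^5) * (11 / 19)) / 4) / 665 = -2238136140417318427 / 3075410262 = -727752055.74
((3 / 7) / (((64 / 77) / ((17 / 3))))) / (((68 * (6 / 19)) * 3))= 209 / 4608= 0.05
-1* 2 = -2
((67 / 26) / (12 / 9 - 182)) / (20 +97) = -67 / 549588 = -0.00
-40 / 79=-0.51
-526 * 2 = -1052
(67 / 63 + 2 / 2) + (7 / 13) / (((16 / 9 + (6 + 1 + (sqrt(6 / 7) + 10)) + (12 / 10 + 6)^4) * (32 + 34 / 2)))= 2741186769353958505 / 1328418666345096963 - 31640625 * sqrt(42) / 147602074038344107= 2.06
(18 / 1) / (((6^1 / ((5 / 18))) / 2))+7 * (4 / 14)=3.67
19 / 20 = 0.95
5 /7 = 0.71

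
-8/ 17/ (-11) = 8/ 187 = 0.04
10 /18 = 5 /9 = 0.56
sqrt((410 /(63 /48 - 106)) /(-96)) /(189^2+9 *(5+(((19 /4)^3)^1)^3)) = 0.00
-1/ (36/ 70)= -35/ 18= -1.94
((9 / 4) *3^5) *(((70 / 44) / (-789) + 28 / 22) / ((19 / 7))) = 112556871 / 439736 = 255.96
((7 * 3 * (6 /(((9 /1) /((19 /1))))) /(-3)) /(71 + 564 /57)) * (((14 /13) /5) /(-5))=70756 /1498575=0.05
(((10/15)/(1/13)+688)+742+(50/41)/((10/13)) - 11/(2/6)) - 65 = 1342.25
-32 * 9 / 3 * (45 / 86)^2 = -48600 / 1849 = -26.28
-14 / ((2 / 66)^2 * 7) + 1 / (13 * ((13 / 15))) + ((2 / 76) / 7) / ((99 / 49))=-1384666871 / 635778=-2177.91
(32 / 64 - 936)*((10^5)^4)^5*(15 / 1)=-140325000000000000000000000000000000000000000000000000000000000000000000000000000000000000000000000000000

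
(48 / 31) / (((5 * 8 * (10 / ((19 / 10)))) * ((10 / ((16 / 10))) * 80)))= 57 / 3875000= 0.00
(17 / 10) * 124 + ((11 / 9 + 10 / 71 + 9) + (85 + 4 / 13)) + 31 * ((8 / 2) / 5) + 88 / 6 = 14368511 / 41535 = 345.94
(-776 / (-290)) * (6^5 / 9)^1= 335232 / 145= 2311.94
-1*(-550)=550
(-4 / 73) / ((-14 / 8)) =16 / 511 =0.03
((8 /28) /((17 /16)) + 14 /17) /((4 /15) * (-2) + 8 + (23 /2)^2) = 7800 /997577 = 0.01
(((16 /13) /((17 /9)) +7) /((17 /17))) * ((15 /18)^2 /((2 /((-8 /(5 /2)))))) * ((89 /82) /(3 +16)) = -39605 /81549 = -0.49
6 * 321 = 1926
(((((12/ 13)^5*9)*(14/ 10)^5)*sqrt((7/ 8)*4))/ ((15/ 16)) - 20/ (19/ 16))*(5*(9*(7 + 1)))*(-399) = 2419200 - 2883454243504128*sqrt(14)/ 1160290625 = -6879244.40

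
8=8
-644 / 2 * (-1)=322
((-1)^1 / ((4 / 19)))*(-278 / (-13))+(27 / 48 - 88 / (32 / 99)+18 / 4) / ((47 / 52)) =-970729 / 2444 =-397.19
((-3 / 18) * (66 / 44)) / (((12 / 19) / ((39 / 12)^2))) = -3211 / 768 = -4.18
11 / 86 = 0.13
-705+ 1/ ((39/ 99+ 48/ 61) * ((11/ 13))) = -1673406/ 2377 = -704.00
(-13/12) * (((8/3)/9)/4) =-13/162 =-0.08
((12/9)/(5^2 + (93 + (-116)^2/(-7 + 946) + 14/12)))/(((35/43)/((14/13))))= 215344/16295955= 0.01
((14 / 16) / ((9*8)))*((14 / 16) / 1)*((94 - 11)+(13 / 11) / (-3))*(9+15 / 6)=10.10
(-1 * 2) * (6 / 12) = -1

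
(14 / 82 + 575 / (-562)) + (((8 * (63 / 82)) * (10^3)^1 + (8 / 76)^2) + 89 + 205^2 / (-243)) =6061.56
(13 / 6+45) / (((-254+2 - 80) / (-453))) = 42733 / 664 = 64.36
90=90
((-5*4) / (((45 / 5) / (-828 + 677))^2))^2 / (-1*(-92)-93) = -207954240400 / 6561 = -31695509.89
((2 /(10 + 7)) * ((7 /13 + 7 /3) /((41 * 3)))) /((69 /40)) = 8960 /5626881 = 0.00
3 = 3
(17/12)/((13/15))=85/52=1.63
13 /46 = 0.28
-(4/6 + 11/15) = -7/5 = -1.40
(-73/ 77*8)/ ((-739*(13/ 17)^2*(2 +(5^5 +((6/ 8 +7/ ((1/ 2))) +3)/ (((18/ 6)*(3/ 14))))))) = 3037968/ 546059795281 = 0.00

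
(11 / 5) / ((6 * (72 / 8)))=11 / 270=0.04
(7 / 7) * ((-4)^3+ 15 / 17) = -1073 / 17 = -63.12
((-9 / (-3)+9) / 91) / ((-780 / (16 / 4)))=-4 / 5915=-0.00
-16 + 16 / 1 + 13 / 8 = 13 / 8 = 1.62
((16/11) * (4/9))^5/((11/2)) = 2147483648/104608905489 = 0.02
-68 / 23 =-2.96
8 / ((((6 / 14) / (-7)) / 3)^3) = -941192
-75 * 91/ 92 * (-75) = 5563.86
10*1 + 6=16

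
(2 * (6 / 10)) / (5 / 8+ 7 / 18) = 432 / 365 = 1.18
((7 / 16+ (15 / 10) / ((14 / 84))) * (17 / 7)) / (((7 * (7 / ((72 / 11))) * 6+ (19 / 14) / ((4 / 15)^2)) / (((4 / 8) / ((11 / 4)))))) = 30804 / 473099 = 0.07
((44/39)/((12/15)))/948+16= 591607/36972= 16.00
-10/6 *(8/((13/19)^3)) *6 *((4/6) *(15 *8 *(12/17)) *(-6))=3160627200/37349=84624.15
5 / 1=5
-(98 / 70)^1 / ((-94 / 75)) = 105 / 94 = 1.12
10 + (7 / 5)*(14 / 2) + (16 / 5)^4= 77911 / 625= 124.66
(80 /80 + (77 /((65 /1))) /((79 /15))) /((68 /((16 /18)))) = 148 /9243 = 0.02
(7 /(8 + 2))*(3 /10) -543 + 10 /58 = -1573591 /2900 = -542.62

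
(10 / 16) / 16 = 5 / 128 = 0.04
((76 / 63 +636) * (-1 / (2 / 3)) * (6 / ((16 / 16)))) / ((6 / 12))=-80288 / 7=-11469.71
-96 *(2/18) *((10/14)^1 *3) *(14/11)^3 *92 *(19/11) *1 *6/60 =-10963456/14641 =-748.82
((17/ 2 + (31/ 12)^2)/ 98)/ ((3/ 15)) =10925/ 14112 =0.77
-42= -42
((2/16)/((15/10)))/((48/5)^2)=25/27648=0.00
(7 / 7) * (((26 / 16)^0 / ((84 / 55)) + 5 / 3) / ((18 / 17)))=1105 / 504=2.19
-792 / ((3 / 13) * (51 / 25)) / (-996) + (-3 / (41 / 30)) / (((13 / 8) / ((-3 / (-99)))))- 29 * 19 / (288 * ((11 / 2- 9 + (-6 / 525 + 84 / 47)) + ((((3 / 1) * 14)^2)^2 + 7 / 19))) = 146887759178426896115 / 89121507357290131152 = 1.65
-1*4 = -4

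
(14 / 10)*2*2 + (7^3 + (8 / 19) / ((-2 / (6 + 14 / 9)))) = 296693 / 855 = 347.01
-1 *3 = -3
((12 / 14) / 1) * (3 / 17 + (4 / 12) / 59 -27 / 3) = -53066 / 7021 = -7.56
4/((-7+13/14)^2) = 784/7225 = 0.11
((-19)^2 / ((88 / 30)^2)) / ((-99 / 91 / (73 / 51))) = -59953075 / 1086096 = -55.20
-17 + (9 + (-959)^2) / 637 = 908861 / 637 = 1426.78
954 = 954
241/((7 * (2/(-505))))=-121705/14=-8693.21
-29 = -29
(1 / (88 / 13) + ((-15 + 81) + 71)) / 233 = 12069 / 20504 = 0.59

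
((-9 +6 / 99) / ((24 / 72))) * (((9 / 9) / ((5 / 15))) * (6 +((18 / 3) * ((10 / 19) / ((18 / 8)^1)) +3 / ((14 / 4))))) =-972320 / 1463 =-664.61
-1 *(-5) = 5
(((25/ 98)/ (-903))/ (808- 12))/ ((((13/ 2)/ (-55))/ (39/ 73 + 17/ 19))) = 1362625/ 317531427486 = 0.00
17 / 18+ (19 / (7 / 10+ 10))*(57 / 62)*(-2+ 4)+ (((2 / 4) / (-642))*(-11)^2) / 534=89469373 / 21255336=4.21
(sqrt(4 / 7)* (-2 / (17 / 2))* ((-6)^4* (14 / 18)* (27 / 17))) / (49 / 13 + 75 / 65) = -6318* sqrt(7) / 289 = -57.84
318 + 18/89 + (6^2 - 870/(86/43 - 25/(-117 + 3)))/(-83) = 602708088/1868911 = 322.49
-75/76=-0.99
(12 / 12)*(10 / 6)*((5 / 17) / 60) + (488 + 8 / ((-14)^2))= 14635613 / 29988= 488.05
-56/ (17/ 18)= -1008/ 17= -59.29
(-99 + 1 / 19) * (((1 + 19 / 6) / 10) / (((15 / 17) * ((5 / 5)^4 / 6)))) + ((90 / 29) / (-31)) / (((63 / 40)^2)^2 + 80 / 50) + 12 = -272958259802944 / 1017120308523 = -268.36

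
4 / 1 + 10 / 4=13 / 2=6.50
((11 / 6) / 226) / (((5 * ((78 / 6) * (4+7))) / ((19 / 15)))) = 19 / 1322100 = 0.00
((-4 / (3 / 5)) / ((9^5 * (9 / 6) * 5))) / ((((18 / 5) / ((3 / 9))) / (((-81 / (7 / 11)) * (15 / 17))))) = 0.00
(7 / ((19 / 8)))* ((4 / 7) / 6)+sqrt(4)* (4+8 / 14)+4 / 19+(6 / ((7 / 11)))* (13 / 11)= 20.78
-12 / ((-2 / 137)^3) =7714059 / 2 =3857029.50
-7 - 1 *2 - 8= -17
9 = 9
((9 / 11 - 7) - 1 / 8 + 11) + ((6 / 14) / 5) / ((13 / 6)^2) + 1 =2972919 / 520520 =5.71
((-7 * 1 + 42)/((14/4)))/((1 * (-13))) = -10/13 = -0.77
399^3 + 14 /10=63521200.40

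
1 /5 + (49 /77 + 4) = 266 /55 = 4.84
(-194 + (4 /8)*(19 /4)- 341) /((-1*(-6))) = -4261 /48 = -88.77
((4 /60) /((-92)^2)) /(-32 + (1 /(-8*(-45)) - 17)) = -3 /18662062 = -0.00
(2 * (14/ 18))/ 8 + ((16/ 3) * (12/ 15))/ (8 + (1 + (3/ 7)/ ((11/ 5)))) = 777/ 1180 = 0.66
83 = 83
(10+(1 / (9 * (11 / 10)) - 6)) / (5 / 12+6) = 232 / 363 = 0.64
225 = 225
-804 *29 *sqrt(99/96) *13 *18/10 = -681993 *sqrt(66)/10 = -554053.73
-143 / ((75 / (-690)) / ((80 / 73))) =105248 / 73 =1441.75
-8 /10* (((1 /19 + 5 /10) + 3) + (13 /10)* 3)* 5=-2832 /95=-29.81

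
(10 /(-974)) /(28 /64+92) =-80 /720273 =-0.00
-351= -351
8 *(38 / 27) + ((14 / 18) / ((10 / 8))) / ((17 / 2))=26008 / 2295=11.33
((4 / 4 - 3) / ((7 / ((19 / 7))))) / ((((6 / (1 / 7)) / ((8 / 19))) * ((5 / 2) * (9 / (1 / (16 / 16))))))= -0.00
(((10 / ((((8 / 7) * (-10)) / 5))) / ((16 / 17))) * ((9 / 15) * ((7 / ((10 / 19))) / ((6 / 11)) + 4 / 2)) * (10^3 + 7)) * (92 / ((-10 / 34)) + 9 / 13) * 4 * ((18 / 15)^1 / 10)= 11545066285179 / 1040000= 11101025.27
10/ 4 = 5/ 2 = 2.50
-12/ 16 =-3/ 4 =-0.75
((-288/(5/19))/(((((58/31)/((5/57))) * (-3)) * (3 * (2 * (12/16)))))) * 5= 4960/261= 19.00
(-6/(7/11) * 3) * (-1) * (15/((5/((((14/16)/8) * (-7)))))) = -64.97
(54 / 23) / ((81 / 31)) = 62 / 69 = 0.90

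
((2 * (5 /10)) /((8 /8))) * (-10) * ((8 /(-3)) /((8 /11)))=110 /3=36.67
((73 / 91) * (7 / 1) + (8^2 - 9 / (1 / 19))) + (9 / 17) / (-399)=-2980037 / 29393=-101.39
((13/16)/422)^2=169/45589504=0.00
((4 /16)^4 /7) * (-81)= -81 /1792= -0.05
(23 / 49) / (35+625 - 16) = 1 / 1372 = 0.00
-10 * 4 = -40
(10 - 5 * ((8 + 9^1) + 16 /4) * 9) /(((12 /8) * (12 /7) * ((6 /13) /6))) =-85085 /18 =-4726.94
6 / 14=0.43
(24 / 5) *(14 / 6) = 56 / 5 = 11.20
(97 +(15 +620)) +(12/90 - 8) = 10862/15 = 724.13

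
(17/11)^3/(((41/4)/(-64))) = -1257728/54571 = -23.05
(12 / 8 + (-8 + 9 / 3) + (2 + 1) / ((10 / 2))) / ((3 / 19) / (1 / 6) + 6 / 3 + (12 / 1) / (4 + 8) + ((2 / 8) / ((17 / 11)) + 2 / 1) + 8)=-18734 / 91145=-0.21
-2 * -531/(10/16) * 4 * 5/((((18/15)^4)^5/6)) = 5626678466796875/1057916215296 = 5318.64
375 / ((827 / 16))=6000 / 827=7.26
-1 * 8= -8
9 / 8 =1.12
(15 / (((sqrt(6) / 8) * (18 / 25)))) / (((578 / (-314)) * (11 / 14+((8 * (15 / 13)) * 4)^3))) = -1207251500 * sqrt(6) / 4027159946367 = -0.00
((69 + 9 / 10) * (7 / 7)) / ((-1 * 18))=-233 / 60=-3.88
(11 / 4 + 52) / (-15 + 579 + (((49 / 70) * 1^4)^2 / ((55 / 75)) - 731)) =-12045 / 36593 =-0.33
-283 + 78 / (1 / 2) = -127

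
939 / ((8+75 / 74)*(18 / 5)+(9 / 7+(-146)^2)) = 1216005 / 27647906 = 0.04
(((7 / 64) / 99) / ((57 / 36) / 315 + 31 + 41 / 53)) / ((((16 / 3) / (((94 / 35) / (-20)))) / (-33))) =470799 / 16298309120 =0.00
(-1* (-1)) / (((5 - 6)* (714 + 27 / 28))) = -28 / 20019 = -0.00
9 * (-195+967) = 6948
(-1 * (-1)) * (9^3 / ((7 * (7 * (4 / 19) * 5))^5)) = 1805076171 / 903920796800000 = 0.00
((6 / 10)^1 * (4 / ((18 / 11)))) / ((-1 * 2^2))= -11 / 30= -0.37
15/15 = 1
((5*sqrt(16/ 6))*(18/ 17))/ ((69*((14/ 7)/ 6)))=60*sqrt(6)/ 391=0.38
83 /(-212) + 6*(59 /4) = 18679 /212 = 88.11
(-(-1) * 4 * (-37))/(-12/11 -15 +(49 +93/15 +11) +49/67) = -545380/187347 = -2.91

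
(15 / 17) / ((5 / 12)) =36 / 17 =2.12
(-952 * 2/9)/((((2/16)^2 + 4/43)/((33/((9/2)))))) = -115275776/8073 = -14279.17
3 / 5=0.60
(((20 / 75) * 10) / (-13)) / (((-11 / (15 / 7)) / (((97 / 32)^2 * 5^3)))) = 5880625 / 128128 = 45.90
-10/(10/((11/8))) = -1.38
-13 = -13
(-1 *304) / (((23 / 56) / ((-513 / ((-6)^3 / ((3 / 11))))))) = -121296 / 253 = -479.43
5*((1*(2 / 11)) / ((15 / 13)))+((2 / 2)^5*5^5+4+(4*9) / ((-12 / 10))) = 3099.79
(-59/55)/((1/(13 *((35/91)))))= -59/11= -5.36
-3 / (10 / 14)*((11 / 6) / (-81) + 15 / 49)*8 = -27004 / 2835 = -9.53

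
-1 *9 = -9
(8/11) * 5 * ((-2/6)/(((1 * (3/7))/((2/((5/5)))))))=-560/99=-5.66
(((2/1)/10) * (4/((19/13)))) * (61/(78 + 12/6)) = 793/1900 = 0.42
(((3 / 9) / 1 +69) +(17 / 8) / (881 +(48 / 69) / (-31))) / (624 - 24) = 0.12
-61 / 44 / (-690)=61 / 30360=0.00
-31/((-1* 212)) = 31/212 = 0.15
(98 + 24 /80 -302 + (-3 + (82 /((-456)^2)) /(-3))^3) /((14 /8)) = -5000219547548309467 /37929126941614080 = -131.83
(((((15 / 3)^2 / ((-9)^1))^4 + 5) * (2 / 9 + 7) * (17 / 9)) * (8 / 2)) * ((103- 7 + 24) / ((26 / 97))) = 279294428000 / 177147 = 1576625.22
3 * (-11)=-33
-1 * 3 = -3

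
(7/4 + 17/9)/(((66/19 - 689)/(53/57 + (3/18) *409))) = -1031887/2813400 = -0.37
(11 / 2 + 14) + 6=51 / 2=25.50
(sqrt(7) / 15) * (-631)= -631 * sqrt(7) / 15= -111.30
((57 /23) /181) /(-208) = -57 /865904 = -0.00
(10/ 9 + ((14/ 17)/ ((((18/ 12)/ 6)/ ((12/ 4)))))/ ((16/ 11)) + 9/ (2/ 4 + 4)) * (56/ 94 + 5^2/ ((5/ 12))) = 4316144/ 7191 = 600.21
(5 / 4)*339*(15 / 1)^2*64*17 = 103734000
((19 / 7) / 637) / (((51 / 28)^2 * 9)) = 304 / 2130219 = 0.00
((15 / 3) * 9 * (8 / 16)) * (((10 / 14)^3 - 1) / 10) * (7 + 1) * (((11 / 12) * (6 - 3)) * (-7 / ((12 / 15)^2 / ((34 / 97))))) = 4586175 / 38024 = 120.61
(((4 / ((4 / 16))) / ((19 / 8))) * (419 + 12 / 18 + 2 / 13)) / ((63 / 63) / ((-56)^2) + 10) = 282.82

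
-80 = -80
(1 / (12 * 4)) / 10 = 1 / 480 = 0.00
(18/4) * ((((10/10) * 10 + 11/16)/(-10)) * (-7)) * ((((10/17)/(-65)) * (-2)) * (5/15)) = 3591/17680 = 0.20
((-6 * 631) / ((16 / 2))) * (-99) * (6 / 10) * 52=7308873 / 5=1461774.60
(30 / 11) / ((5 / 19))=114 / 11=10.36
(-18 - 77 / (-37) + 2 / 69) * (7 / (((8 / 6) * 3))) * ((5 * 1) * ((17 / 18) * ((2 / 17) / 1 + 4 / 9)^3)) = -112887616415 / 4840817337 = -23.32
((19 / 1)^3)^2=47045881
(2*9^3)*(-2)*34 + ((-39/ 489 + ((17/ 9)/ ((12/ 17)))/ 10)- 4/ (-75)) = -87266336521/ 880200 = -99143.76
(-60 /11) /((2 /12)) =-360 /11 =-32.73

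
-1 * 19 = -19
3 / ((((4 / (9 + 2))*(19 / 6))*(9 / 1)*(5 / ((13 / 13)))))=11 / 190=0.06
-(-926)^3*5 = 3970113880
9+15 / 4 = 51 / 4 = 12.75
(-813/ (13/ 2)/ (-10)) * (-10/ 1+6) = -50.03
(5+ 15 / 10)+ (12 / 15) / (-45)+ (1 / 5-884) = -394793 / 450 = -877.32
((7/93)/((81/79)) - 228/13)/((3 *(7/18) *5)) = -684134/228501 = -2.99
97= 97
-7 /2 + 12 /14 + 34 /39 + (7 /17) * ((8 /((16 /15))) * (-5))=-79882 /4641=-17.21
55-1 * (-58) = 113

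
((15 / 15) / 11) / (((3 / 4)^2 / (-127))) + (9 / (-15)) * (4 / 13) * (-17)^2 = -475412 / 6435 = -73.88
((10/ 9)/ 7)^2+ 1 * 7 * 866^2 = 5249692.03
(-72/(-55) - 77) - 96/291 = -405571/5335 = -76.02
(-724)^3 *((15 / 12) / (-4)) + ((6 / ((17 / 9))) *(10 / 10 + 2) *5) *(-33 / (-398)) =401206289425 / 3383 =118594823.95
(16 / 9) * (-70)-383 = -507.44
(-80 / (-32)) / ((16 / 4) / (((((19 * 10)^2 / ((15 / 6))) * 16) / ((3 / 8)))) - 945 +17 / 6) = -3465600 / 1306069111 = -0.00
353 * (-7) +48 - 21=-2444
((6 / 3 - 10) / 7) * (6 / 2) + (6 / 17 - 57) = -7149 / 119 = -60.08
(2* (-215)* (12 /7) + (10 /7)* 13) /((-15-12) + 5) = 2515 /77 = 32.66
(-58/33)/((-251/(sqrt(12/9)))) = 116 * sqrt(3)/24849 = 0.01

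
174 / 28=87 / 14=6.21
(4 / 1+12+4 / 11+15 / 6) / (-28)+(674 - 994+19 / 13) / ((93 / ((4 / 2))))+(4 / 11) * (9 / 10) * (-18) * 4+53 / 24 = -26884601 / 930930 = -28.88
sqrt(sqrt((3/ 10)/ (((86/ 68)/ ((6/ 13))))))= 2795^(3/ 4) *sqrt(3) *34^(1/ 4)/ 2795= 0.58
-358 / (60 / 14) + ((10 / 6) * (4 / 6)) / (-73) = -274457 / 3285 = -83.55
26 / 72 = 13 / 36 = 0.36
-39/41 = -0.95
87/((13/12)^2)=12528/169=74.13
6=6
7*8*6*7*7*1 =16464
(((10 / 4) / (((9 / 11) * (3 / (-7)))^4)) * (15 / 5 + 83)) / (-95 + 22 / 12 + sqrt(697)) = -8449736465170 / 50910099183 - 30231615260 * sqrt(697) / 16970033061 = -213.01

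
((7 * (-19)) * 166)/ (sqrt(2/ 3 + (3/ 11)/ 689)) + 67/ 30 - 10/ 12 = -27030.49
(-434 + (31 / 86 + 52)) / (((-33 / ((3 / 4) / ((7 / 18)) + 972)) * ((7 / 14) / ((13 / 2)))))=1939228785 / 13244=146423.19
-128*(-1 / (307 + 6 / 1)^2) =128 / 97969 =0.00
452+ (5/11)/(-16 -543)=2779343/6149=452.00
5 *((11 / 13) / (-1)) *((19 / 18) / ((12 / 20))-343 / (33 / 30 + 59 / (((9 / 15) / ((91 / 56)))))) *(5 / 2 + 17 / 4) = 21366125 / 2007928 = 10.64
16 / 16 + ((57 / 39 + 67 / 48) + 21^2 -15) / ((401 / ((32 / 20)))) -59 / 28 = 1322453 / 2189460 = 0.60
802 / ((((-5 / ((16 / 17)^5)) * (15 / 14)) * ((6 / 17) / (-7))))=41206939648 / 18792225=2192.77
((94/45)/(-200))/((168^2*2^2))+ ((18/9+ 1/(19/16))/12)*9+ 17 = 184669631107/9652608000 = 19.13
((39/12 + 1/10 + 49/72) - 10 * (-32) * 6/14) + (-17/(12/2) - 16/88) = 138.16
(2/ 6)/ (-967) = -1/ 2901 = -0.00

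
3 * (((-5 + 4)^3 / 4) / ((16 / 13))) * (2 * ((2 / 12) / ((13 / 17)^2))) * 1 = -289 / 832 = -0.35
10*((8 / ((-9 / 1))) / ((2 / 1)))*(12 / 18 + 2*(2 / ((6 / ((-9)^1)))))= 640 / 27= 23.70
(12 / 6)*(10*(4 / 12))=20 / 3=6.67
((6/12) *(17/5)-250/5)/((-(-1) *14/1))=-3.45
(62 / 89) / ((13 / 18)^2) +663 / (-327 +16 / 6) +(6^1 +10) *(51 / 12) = 984801799 / 14634893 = 67.29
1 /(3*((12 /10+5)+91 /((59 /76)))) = 295 /109227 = 0.00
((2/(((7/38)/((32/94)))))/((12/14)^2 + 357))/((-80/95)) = -10108/823863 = -0.01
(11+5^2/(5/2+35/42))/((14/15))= 555/28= 19.82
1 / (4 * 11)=1 / 44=0.02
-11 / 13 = -0.85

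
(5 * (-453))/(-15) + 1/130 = 19631/130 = 151.01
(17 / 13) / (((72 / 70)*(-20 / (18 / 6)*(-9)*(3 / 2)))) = 119 / 8424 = 0.01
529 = 529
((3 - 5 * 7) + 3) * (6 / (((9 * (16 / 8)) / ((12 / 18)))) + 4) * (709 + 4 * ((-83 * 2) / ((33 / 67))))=23242282 / 297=78256.84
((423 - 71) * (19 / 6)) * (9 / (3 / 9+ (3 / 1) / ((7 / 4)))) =210672 / 43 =4899.35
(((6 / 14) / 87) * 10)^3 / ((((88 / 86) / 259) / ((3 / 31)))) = 0.00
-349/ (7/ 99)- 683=-39332/ 7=-5618.86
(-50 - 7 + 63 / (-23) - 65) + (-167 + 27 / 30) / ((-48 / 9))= -344431 / 3680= -93.60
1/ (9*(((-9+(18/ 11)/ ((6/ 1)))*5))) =-0.00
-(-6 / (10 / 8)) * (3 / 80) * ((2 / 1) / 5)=9 / 125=0.07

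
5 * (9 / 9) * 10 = 50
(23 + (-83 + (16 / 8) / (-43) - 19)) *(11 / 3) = -12463 / 43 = -289.84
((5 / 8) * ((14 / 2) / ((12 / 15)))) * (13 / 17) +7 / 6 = 8729 / 1632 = 5.35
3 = 3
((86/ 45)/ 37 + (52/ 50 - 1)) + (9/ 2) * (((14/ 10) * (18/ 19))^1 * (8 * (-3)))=-22642823/ 158175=-143.15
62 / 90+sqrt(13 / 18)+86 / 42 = sqrt(26) / 6+862 / 315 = 3.59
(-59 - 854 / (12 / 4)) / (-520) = 0.66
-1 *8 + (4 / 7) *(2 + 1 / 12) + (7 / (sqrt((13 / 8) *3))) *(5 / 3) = -143 / 21 + 70 *sqrt(78) / 117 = -1.53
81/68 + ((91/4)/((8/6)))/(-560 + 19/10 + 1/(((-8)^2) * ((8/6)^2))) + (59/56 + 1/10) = 31475909147/13601352520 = 2.31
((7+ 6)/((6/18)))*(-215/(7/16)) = -134160/7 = -19165.71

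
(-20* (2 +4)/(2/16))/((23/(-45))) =43200/23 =1878.26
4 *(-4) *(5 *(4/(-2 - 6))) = 40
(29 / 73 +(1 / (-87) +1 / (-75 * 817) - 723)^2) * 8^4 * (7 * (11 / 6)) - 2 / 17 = 11964156448326953369487038 / 435403491880625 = 27478319929.52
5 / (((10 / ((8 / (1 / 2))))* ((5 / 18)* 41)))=144 / 205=0.70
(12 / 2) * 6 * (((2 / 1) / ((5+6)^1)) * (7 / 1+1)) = 576 / 11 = 52.36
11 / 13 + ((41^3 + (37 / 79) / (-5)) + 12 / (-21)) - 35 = 68886.18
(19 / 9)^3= 6859 / 729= 9.41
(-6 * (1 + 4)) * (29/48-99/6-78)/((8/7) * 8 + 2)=157745/624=252.80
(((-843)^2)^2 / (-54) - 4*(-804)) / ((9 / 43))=-268098007211 / 6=-44683001201.83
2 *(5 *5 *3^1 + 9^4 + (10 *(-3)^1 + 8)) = 13228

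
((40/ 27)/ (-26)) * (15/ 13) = -100/ 1521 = -0.07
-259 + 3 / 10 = -2587 / 10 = -258.70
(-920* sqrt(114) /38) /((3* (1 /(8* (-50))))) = 184000* sqrt(114) /57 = 34466.36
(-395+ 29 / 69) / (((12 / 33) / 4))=-299486 / 69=-4340.38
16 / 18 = 8 / 9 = 0.89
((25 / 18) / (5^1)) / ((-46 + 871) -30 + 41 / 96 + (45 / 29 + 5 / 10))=2320 / 6660543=0.00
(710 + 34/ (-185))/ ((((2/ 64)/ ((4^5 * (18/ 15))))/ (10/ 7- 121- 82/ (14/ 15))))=-37487410937856/ 6475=-5789561534.80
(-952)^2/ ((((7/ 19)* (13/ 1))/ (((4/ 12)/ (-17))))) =-144704/ 39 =-3710.36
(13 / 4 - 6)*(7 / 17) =-77 / 68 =-1.13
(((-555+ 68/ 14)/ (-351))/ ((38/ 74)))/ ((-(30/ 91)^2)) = -12966317/ 461700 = -28.08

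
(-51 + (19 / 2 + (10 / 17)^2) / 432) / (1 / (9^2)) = -38186415 / 9248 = -4129.15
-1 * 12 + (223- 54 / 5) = 1001 / 5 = 200.20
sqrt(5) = 2.24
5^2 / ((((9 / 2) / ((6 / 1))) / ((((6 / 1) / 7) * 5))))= 1000 / 7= 142.86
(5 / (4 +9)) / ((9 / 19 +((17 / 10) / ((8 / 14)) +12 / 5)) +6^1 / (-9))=2280 / 30719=0.07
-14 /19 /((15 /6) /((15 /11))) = -84 /209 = -0.40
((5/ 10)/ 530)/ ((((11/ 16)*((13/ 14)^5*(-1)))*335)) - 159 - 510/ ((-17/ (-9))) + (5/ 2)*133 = -69977345389817/ 725153793650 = -96.50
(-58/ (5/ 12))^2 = 484416/ 25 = 19376.64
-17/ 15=-1.13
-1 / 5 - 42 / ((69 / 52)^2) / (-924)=-45611 / 261855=-0.17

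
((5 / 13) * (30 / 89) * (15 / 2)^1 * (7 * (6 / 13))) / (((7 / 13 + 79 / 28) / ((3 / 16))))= 496125 / 2830022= 0.18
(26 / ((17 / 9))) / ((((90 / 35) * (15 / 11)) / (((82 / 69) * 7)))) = 32.66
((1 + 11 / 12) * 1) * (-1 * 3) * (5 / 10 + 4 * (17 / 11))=-3381 / 88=-38.42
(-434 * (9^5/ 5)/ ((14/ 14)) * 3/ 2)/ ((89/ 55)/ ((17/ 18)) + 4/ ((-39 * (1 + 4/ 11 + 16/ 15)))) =-37473380013069/ 8145526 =-4600486.21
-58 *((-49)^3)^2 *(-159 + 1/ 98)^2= -40585693674190469/ 2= -20292846837095234.50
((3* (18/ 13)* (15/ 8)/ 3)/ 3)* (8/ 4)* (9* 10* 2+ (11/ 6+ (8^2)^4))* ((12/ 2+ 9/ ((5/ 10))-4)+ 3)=34729213515/ 52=667869490.67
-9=-9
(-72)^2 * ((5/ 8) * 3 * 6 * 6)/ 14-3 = 174939/ 7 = 24991.29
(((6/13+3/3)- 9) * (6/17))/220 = -147/12155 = -0.01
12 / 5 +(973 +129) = 5522 / 5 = 1104.40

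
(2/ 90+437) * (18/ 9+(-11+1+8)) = 0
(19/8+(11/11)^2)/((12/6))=27/16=1.69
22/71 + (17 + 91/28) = 5839/284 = 20.56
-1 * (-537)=537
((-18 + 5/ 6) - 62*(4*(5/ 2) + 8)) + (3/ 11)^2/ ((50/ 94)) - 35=-21199687/ 18150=-1168.03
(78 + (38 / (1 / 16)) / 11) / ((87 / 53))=77698 / 957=81.19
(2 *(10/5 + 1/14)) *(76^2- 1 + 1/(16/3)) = 2679687/112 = 23925.78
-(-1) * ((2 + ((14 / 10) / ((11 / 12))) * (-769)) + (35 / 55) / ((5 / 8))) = -12886 / 11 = -1171.45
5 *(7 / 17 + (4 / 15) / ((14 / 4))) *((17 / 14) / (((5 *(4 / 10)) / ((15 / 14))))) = 1.59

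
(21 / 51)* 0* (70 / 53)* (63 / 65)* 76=0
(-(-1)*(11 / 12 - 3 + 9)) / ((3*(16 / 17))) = 1411 / 576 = 2.45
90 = 90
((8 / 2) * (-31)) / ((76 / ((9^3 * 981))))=-22169619 / 19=-1166822.05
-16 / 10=-8 / 5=-1.60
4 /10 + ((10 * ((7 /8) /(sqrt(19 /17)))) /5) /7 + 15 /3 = sqrt(323) /76 + 27 /5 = 5.64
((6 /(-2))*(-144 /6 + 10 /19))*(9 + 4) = 17394 /19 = 915.47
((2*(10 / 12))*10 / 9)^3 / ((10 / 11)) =6.99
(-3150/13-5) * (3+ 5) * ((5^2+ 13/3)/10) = -226336/39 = -5803.49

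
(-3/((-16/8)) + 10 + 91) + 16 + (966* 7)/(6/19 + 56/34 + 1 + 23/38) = 9282789/4610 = 2013.62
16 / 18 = 8 / 9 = 0.89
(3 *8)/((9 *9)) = 8/27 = 0.30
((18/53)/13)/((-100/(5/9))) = -1/6890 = -0.00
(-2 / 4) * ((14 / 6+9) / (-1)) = 17 / 3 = 5.67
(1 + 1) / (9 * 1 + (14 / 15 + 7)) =15 / 127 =0.12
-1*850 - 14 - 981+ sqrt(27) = -1845+ 3*sqrt(3) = -1839.80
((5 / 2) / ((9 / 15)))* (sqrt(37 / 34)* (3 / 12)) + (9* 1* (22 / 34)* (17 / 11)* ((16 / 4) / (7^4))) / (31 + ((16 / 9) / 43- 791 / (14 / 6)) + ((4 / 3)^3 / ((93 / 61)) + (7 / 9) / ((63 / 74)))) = -647838 / 13199379851 + 25* sqrt(1258) / 816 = 1.09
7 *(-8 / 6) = -28 / 3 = -9.33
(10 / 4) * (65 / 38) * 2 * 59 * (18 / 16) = 172575 / 304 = 567.68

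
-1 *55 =-55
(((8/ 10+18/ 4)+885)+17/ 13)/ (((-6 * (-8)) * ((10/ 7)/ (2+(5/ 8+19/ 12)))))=81947663/ 1497600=54.72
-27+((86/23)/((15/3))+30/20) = -5693/230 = -24.75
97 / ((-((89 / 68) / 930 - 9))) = 10.78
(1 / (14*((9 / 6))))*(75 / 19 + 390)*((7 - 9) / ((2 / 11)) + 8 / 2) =-2495 / 19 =-131.32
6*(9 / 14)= 27 / 7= 3.86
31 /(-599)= -31 /599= -0.05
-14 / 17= -0.82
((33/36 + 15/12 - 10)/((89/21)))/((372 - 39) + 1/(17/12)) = -5593/1009794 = -0.01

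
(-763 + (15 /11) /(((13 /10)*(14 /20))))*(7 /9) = -762263 /1287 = -592.28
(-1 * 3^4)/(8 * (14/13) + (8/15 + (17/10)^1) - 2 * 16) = 31590/8249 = 3.83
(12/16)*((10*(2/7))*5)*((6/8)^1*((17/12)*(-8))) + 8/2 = -1219/14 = -87.07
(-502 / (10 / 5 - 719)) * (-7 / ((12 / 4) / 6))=-9.80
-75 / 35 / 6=-5 / 14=-0.36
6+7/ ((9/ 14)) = 16.89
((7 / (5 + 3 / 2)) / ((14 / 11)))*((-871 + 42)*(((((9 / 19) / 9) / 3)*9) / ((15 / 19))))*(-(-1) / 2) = -9119 / 130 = -70.15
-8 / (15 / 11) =-88 / 15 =-5.87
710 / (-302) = -355 / 151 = -2.35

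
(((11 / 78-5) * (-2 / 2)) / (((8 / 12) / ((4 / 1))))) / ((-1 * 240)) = -379 / 3120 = -0.12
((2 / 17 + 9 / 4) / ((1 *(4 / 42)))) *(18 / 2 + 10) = 64239 / 136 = 472.35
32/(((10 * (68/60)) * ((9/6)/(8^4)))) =131072/17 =7710.12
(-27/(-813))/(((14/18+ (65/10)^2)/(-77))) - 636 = -267004392/419779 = -636.06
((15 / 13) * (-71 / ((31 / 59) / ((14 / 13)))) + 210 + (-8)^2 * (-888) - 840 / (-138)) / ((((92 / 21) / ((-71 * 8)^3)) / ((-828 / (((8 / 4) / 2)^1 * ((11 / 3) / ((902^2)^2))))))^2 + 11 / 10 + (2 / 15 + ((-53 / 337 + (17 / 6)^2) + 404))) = -450737658448195273033421662103013501982603382349040189440 / 3279128492811289374873720669041745502169309582942935813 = -137.46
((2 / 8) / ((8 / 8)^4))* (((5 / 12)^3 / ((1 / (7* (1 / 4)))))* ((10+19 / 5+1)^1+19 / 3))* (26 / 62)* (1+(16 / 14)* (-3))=-1751425 / 2571264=-0.68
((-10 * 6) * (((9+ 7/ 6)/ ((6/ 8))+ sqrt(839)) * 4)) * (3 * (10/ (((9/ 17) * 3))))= -13600 * sqrt(839)/ 3 - 1659200/ 27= -192762.10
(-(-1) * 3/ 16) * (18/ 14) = 27/ 112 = 0.24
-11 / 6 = -1.83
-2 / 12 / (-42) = 1 / 252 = 0.00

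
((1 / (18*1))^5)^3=1 / 6746640616477458432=0.00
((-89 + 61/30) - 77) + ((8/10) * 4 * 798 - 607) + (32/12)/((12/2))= 160477/90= 1783.08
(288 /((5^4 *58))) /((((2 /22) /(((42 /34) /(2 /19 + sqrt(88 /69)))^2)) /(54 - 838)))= -27320765423789376 /324680615718125 + 129595442030208 *sqrt(1518) /324680615718125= -68.60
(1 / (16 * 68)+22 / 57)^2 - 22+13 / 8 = -77786265167 / 3845984256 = -20.23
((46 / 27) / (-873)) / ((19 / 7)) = -322 / 447849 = -0.00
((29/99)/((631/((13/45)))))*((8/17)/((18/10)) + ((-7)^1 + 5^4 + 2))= 7155460/86019813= 0.08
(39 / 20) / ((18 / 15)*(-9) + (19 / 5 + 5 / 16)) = -156 / 535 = -0.29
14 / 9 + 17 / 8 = 3.68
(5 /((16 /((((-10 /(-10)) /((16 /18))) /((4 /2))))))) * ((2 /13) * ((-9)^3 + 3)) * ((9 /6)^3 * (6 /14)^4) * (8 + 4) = -107173935 /3995264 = -26.83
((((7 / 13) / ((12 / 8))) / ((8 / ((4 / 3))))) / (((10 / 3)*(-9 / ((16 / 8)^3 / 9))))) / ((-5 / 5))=28 / 15795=0.00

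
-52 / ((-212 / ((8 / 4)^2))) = 52 / 53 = 0.98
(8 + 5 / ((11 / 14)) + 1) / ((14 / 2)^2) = 169 / 539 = 0.31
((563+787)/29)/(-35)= -270/203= -1.33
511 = 511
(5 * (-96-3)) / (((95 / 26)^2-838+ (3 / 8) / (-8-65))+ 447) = 16284840 / 12424331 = 1.31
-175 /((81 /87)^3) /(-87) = 147175 /59049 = 2.49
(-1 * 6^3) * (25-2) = -4968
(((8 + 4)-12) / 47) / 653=0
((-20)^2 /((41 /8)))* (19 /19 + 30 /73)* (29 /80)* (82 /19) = 238960 /1387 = 172.29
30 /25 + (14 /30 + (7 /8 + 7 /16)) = 143 /48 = 2.98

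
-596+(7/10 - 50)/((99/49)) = -614197/990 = -620.40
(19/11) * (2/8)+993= 43711/44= 993.43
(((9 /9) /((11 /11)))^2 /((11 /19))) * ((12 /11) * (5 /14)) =570 /847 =0.67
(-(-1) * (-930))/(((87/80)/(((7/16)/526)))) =-5425/7627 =-0.71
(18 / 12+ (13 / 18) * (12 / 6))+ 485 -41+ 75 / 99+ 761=239323 / 198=1208.70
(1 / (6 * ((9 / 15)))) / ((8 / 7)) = 35 / 144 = 0.24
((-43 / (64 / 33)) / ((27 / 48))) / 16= -2.46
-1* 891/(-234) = 99/26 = 3.81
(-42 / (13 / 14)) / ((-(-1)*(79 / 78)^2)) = -275184 / 6241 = -44.09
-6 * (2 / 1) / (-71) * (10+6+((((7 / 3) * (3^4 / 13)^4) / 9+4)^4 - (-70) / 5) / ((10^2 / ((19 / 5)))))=921010958544275139835454482743 / 5905572406500721088875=155956255.41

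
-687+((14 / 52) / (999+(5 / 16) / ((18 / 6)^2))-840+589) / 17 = -22311401986 / 31793281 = -701.76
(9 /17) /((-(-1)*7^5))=9 /285719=0.00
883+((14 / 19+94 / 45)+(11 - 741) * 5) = -2363369 / 855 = -2764.17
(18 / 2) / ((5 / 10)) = 18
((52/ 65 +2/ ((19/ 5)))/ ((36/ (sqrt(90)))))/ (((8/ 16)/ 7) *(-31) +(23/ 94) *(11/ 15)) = -20727 *sqrt(10)/ 381596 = -0.17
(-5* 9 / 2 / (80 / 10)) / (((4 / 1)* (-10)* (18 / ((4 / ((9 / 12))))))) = 0.02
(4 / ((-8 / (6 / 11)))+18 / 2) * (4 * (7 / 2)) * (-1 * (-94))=126336 / 11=11485.09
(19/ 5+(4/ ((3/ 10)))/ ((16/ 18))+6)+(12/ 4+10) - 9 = 144/ 5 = 28.80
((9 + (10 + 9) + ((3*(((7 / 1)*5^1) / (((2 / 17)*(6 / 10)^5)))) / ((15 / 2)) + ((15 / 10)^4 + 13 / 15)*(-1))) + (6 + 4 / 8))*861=1342230.66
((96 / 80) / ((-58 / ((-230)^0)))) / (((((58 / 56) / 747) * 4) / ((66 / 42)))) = -24651 / 4205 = -5.86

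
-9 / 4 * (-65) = 585 / 4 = 146.25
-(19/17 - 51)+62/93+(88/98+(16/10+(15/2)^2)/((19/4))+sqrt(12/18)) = sqrt(6)/3+15105113/237405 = 64.44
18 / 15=6 / 5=1.20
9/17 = 0.53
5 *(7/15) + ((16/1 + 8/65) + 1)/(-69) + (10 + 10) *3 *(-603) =-162257948/4485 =-36177.91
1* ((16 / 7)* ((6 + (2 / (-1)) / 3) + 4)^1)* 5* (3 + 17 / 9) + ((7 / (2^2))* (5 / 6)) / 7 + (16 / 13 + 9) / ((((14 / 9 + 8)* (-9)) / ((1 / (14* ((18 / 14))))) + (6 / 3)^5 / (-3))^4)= 12506029370488848433 / 23972155513383168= 521.69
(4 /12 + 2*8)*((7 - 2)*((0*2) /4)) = 0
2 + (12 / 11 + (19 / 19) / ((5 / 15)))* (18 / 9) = 112 / 11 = 10.18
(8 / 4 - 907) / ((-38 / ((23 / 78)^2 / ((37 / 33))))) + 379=380.85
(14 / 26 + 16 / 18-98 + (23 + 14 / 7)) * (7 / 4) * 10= -146545 / 117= -1252.52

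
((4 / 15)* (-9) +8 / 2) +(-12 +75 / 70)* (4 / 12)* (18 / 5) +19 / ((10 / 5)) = -141 / 70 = -2.01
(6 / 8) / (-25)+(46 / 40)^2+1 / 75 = 1567 / 1200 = 1.31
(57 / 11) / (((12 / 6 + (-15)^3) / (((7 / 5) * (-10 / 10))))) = 399 / 185515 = 0.00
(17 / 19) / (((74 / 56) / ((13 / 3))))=6188 / 2109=2.93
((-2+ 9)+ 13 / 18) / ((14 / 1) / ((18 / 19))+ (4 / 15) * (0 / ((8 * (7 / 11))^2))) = 139 / 266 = 0.52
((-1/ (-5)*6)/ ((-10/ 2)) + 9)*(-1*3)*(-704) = 462528/ 25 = 18501.12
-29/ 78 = -0.37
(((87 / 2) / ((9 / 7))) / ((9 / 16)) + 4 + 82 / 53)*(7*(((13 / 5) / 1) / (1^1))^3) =289155958 / 35775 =8082.63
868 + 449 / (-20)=16911 / 20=845.55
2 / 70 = 1 / 35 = 0.03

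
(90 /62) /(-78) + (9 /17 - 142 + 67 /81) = -156115451 /1109862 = -140.66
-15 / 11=-1.36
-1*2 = -2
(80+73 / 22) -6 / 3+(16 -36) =1349 / 22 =61.32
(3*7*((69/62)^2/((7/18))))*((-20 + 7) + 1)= -771282/961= -802.58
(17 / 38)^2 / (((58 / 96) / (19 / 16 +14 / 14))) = 30345 / 41876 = 0.72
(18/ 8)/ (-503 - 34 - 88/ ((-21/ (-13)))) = -189/ 49684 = -0.00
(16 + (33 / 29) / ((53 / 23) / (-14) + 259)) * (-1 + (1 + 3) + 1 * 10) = 502875178 / 2417005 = 208.06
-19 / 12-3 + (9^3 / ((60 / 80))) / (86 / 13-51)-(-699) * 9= 43375517 / 6924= 6264.52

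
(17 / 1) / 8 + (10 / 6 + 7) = 10.79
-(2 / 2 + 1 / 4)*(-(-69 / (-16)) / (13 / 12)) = 1035 / 208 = 4.98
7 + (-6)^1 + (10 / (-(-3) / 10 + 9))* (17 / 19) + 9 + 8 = 33506 / 1767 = 18.96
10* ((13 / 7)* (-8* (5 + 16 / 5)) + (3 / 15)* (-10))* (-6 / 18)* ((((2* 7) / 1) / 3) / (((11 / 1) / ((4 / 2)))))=3152 / 9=350.22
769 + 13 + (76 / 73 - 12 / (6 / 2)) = 56870 / 73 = 779.04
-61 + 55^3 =166314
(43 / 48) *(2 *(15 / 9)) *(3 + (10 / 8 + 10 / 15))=12685 / 864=14.68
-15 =-15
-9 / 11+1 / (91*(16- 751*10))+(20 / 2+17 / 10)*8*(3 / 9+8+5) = 9355726915 / 7501494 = 1247.18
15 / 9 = 5 / 3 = 1.67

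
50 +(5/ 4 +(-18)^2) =1501/ 4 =375.25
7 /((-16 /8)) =-7 /2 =-3.50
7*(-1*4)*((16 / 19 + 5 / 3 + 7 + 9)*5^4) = -18462500 / 57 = -323903.51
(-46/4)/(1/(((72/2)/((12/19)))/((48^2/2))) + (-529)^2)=-437/10634726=-0.00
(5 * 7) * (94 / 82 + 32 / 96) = 6370 / 123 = 51.79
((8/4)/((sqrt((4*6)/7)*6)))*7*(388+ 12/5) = 3416*sqrt(42)/45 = 491.96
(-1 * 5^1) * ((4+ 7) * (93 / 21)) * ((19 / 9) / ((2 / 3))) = -32395 / 42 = -771.31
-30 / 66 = -5 / 11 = -0.45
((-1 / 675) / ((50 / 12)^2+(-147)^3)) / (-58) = -2 / 248720391525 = -0.00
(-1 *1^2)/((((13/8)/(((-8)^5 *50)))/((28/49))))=52428800/91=576140.66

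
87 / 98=0.89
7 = 7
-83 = -83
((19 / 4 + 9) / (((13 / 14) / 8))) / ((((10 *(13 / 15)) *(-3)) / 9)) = -6930 / 169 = -41.01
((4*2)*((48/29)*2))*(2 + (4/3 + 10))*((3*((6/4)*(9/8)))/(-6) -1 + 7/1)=52800/29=1820.69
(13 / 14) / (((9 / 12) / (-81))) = -702 / 7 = -100.29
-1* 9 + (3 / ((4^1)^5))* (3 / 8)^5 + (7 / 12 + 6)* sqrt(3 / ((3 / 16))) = 1744832651 / 100663296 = 17.33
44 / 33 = 4 / 3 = 1.33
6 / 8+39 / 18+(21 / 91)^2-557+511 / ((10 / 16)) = 2672599 / 10140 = 263.57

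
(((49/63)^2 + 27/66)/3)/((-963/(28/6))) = -0.00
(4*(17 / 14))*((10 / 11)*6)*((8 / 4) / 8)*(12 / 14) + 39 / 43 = 152601 / 23177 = 6.58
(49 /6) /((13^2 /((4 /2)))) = 49 /507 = 0.10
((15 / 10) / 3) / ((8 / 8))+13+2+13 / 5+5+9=321 / 10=32.10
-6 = -6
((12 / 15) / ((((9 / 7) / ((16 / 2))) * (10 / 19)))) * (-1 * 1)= -2128 / 225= -9.46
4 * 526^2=1106704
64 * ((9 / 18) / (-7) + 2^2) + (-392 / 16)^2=23847 / 28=851.68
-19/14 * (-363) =6897/14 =492.64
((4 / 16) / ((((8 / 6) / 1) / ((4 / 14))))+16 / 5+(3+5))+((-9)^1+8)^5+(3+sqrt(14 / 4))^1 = sqrt(14) / 2+3711 / 280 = 15.12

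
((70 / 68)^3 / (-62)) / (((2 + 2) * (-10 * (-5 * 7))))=-245 / 19494784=-0.00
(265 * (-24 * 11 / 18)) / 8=-2915 / 6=-485.83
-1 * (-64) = 64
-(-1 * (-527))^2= -277729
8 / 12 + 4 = 4.67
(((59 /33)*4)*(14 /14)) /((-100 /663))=-13039 /275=-47.41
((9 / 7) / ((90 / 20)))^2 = 4 / 49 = 0.08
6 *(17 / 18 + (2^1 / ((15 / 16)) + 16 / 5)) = 113 / 3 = 37.67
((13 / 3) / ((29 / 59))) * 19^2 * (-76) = -21043412 / 87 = -241878.30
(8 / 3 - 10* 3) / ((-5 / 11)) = 902 / 15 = 60.13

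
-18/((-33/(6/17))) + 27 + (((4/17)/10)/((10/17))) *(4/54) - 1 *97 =-8811076/126225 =-69.80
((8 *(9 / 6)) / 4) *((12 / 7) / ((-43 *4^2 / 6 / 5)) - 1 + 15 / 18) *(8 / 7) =-1744 / 2107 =-0.83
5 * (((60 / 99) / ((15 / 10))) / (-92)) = -50 / 2277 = -0.02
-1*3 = -3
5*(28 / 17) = 140 / 17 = 8.24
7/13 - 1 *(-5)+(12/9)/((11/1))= 2428/429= 5.66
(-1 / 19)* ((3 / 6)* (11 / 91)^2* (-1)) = 121 / 314678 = 0.00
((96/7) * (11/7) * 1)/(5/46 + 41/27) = 1311552/99029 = 13.24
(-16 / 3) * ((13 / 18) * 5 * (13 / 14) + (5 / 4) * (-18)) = 19300 / 189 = 102.12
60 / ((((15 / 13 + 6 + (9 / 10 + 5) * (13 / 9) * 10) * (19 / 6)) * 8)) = 0.03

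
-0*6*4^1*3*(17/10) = 0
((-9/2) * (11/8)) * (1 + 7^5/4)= -1664289/64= -26004.52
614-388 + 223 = 449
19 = 19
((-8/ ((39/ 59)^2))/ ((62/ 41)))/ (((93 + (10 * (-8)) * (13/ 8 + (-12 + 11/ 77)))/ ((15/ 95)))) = -0.00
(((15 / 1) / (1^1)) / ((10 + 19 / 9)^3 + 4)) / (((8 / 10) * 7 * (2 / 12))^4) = 110716875 / 9972371024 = 0.01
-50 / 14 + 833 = 829.43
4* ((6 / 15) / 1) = 8 / 5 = 1.60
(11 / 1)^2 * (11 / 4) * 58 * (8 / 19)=154396 / 19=8126.11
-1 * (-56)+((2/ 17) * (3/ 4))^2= 64745/ 1156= 56.01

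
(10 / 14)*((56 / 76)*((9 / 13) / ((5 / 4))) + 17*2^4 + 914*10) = 6723.15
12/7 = 1.71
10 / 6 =5 / 3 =1.67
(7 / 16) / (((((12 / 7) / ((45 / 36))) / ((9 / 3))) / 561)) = 137445 / 256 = 536.89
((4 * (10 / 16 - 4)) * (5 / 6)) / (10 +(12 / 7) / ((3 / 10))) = -63 / 88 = -0.72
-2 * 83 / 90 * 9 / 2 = -83 / 10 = -8.30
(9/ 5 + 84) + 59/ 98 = 42337/ 490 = 86.40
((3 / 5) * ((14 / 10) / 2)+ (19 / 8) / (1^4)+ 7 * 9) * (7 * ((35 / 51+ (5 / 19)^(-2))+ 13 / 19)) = 35280108017 / 4845000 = 7281.76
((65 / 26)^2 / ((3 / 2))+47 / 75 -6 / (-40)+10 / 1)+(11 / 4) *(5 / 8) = 39989 / 2400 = 16.66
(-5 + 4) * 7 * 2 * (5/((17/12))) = -840/17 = -49.41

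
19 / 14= 1.36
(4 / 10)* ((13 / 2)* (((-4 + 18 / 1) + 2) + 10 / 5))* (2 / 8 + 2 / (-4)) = -117 / 10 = -11.70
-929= -929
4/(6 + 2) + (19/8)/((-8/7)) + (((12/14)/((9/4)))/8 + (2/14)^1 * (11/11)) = -1865/1344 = -1.39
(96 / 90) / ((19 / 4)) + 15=4339 / 285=15.22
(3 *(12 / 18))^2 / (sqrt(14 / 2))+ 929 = 4 *sqrt(7) / 7+ 929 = 930.51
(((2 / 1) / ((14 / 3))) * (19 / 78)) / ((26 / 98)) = 133 / 338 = 0.39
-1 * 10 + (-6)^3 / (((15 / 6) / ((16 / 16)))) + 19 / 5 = -463 / 5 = -92.60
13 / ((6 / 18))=39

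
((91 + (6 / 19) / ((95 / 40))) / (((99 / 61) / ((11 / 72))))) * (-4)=-2006839 / 58482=-34.32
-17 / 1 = -17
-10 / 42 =-5 / 21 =-0.24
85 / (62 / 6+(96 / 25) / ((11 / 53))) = 70125 / 23789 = 2.95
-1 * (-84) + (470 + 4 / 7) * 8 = 26940 / 7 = 3848.57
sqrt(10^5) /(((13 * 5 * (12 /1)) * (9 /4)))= 20 * sqrt(10) /351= 0.18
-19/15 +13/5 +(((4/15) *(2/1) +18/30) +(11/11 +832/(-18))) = -1924/45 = -42.76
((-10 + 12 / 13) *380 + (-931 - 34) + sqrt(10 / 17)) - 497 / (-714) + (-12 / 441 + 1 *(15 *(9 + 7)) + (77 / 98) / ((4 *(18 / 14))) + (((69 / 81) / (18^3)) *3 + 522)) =-1037716750633 / 284196276 + sqrt(170) / 17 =-3650.64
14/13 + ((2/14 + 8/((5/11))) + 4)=10383/455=22.82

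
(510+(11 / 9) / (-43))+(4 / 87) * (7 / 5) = 28620667 / 56115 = 510.04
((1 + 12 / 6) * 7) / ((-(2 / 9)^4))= -137781 / 16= -8611.31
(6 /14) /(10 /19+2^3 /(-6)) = -171 /322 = -0.53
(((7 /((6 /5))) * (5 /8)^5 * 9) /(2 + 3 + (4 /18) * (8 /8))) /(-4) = -2953125 /12320768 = -0.24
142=142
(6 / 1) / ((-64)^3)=-3 / 131072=-0.00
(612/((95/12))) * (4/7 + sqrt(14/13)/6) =1224 * sqrt(182)/1235 + 29376/665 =57.55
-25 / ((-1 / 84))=2100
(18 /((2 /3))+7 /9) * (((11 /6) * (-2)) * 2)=-5500 /27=-203.70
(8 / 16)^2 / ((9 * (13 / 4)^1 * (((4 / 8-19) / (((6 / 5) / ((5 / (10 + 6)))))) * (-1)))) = 64 / 36075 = 0.00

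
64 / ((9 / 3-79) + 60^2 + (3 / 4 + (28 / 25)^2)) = 160000 / 8815011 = 0.02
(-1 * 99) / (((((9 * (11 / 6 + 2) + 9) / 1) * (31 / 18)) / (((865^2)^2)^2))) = -372344806261561295714062500 / 899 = -414176647676931363419424.40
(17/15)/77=17/1155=0.01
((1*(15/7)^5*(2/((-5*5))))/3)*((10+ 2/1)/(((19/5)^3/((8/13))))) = -243000000/1498629769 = -0.16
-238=-238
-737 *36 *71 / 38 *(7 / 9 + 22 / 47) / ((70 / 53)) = -46761.97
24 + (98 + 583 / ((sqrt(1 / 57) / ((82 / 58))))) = 122 + 23903* sqrt(57) / 29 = 6344.89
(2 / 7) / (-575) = -0.00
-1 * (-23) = 23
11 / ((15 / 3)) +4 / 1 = 31 / 5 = 6.20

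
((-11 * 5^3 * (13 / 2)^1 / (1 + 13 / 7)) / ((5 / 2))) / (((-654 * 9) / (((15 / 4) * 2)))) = 25025 / 15696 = 1.59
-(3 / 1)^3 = -27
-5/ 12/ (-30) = 1/ 72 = 0.01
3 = 3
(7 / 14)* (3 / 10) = 3 / 20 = 0.15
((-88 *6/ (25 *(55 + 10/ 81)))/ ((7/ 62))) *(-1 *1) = 2651616/ 781375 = 3.39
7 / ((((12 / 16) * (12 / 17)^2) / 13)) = 243.51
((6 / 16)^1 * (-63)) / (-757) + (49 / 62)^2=3816743 / 5819816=0.66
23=23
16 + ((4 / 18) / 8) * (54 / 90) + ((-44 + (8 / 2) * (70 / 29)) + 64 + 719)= 1330529 / 1740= 764.67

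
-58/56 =-29/28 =-1.04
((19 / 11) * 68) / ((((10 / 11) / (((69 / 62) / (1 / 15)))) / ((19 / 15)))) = 423453 / 155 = 2731.95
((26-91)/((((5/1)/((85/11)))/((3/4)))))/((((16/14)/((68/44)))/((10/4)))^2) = -1173592875/1362944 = -861.07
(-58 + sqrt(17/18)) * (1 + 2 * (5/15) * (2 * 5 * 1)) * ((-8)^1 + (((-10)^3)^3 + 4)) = 1334000005336/3 - 11500000046 * sqrt(34)/9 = 437216007661.01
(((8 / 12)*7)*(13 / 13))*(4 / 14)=4 / 3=1.33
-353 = -353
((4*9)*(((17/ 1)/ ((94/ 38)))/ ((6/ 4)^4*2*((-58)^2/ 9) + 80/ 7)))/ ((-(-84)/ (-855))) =-0.66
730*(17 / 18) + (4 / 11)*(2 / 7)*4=478073 / 693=689.86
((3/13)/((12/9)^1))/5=9/260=0.03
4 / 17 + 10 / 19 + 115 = 37391 / 323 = 115.76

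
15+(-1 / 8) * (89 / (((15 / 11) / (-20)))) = 178.17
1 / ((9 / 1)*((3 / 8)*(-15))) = -0.02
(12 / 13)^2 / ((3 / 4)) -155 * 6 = -156978 / 169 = -928.86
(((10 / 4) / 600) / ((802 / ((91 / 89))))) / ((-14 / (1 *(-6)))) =13 / 5710240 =0.00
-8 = -8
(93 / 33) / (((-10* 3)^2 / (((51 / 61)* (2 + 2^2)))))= 527 / 33550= 0.02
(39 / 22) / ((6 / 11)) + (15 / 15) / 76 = 62 / 19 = 3.26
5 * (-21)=-105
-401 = -401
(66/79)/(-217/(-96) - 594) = -6336/4487753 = -0.00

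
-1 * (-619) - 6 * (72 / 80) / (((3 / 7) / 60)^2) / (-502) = 208289 / 251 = 829.84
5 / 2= 2.50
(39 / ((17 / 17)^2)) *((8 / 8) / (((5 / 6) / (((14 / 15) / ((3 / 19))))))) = 6916 / 25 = 276.64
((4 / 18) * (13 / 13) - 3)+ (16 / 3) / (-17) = -3.09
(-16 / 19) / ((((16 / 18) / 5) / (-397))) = 35730 / 19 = 1880.53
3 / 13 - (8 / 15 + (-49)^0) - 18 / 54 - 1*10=-2269 / 195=-11.64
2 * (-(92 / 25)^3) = -1557376 / 15625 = -99.67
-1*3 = -3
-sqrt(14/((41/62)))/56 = -sqrt(8897)/1148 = -0.08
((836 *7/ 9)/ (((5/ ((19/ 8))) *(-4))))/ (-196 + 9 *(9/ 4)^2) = 55594/ 108315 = 0.51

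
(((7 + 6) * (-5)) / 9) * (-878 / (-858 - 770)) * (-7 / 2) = 199745 / 14652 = 13.63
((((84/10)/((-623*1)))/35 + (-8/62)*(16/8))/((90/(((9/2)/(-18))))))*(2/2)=62393/86908500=0.00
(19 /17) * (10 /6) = 95 /51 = 1.86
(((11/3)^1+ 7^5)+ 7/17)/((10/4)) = 342946/51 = 6724.43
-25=-25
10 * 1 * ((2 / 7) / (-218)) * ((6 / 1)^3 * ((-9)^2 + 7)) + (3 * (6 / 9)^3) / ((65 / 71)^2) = -7197021736 / 29013075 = -248.06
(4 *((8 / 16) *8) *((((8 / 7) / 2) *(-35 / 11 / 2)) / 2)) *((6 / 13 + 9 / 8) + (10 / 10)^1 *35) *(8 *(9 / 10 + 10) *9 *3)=-89584920 / 143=-626467.97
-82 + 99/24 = -623/8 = -77.88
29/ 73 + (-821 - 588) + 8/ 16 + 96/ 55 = -1406.36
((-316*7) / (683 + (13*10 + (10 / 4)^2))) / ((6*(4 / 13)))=-14378 / 9831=-1.46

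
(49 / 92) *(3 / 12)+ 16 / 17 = 6721 / 6256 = 1.07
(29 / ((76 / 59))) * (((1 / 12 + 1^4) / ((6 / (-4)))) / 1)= -22243 / 1368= -16.26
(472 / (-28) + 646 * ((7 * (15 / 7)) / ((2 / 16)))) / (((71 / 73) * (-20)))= -19802053 / 4970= -3984.32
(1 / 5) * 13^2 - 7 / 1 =26.80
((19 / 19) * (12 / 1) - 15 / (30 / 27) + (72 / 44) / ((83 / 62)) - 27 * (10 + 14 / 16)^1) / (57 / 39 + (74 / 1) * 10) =-9302215 / 23467752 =-0.40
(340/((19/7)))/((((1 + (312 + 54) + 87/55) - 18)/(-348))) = -22776600/183179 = -124.34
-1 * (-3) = 3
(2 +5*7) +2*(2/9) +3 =364/9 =40.44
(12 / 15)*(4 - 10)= -24 / 5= -4.80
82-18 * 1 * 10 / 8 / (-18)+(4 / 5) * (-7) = 1553 / 20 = 77.65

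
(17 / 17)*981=981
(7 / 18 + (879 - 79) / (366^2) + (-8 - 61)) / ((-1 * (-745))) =-919007 / 9979722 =-0.09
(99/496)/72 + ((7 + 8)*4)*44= 10475531/3968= 2640.00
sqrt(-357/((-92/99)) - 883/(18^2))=sqrt(65376902)/414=19.53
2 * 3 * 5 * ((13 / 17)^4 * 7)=5997810 / 83521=71.81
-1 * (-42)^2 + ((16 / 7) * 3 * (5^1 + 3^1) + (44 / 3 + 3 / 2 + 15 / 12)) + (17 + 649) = -86161 / 84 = -1025.73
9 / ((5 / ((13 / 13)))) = 9 / 5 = 1.80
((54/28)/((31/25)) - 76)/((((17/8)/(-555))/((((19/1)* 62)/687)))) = 908529080/27251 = 33339.29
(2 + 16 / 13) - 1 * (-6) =120 / 13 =9.23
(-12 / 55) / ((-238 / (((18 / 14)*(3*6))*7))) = 972 / 6545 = 0.15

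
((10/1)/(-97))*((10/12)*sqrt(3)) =-25*sqrt(3)/291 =-0.15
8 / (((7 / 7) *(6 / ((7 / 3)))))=28 / 9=3.11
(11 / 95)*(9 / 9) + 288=27371 / 95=288.12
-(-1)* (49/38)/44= 49/1672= 0.03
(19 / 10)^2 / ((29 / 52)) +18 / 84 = 67877 / 10150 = 6.69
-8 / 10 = -4 / 5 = -0.80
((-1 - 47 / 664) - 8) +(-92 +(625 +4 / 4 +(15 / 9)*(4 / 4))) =1048979 / 1992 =526.60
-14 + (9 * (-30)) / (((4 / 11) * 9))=-193 / 2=-96.50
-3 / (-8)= 3 / 8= 0.38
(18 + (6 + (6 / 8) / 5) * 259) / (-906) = -10739 / 6040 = -1.78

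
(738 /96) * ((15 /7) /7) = 1845 /784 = 2.35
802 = 802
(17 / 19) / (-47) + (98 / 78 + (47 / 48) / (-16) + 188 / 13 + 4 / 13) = 142164649 / 8915712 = 15.95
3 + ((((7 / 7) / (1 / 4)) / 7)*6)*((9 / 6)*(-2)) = -51 / 7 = -7.29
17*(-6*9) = -918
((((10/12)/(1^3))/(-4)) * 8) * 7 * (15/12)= -175/12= -14.58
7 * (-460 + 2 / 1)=-3206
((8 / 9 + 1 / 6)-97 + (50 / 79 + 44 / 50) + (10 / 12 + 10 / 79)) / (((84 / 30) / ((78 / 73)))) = -21598954 / 605535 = -35.67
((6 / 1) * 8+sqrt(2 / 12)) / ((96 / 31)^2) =961 * sqrt(6) / 55296+961 / 192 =5.05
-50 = -50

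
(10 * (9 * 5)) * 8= 3600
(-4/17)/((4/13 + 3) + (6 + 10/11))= -572/24837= -0.02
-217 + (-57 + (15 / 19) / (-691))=-3597361 / 13129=-274.00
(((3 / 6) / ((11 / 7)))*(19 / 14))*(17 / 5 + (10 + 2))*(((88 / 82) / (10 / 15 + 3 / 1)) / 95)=0.02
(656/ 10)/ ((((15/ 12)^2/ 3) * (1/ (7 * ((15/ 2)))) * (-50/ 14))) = -1157184/ 625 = -1851.49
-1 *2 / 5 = -2 / 5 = -0.40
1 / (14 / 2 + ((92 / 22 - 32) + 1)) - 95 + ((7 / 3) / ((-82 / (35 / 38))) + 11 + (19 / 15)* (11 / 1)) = -119118813 / 1698220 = -70.14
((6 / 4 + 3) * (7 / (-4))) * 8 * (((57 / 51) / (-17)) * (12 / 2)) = 7182 / 289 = 24.85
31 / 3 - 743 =-2198 / 3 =-732.67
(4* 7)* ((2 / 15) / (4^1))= 14 / 15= 0.93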